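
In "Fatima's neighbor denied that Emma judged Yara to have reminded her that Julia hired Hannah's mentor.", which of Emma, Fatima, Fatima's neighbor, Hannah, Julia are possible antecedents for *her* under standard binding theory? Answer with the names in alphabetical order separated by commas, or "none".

*her* is a pronoun; Principle B requires it to be free in its binding domain — the clause headed by 'reminded'.
— Emma: subject of the clause headed by 'judged'; c-commands the pronoun but lies outside its binding domain — allowed.
— Fatima: possessor inside the subject DP of the matrix clause; does not c-command the pronoun — Principle B does not apply; allowed.
— Fatima's neighbor: subject of the matrix clause; c-commands the pronoun but lies outside its binding domain — allowed.
— Hannah: possessor inside the object DP of the clause headed by 'hired'; is c-commanded by the pronoun; coreference would bind this R-expression — blocked (Principle C).
— Julia: subject of the clause headed by 'hired'; is c-commanded by the pronoun; coreference would bind this R-expression — blocked (Principle C).

Emma, Fatima, Fatima's neighbor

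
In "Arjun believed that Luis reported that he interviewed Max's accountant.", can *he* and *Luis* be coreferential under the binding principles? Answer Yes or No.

*Luis* is an R-expression; Principle C requires it to be free (not bound by any c-commanding expression).
— he: subject of the clause headed by 'interviewed'; the pronoun does not c-command the R-expression — coreference allowed.

Yes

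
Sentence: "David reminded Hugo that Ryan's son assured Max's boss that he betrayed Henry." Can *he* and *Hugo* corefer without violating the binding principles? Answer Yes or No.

Yes

*Hugo* is an R-expression; Principle C requires it to be free (not bound by any c-commanding expression).
— he: subject of the clause headed by 'betrayed'; the pronoun does not c-command the R-expression — coreference allowed.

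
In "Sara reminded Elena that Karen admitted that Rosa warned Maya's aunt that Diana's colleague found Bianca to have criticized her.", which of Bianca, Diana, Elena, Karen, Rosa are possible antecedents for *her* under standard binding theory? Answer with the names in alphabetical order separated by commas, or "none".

Diana, Elena, Karen, Rosa

*her* is a pronoun; Principle B requires it to be free in its binding domain — the clause headed by 'criticized'.
— Bianca: subject of the clause headed by 'criticized'; c-commands the pronoun within its binding domain — blocked (Principle B).
— Diana: possessor inside the subject DP of the clause headed by 'found'; does not c-command the pronoun — Principle B does not apply; allowed.
— Elena: object of the matrix clause; c-commands the pronoun but lies outside its binding domain — allowed.
— Karen: subject of the clause headed by 'admitted'; c-commands the pronoun but lies outside its binding domain — allowed.
— Rosa: subject of the clause headed by 'warned'; c-commands the pronoun but lies outside its binding domain — allowed.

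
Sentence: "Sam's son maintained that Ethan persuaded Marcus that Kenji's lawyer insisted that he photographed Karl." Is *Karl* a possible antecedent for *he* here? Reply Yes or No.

No

*he* is a pronoun; Principle B requires it to be free in its binding domain — the clause headed by 'photographed'.
— Karl: object of the clause headed by 'photographed'; is c-commanded by the pronoun; coreference would bind this R-expression — blocked (Principle C).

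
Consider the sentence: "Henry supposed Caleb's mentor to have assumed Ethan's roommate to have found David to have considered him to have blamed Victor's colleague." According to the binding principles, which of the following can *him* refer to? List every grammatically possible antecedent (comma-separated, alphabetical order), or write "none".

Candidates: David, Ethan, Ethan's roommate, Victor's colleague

Ethan, Ethan's roommate

*him* is a pronoun; Principle B requires it to be free in its binding domain — the clause headed by 'considered'.
— David: subject of the clause headed by 'considered'; c-commands the pronoun within its binding domain — blocked (Principle B).
— Ethan: possessor inside the subject DP of the clause headed by 'found'; does not c-command the pronoun — Principle B does not apply; allowed.
— Ethan's roommate: subject of the clause headed by 'found'; c-commands the pronoun but lies outside its binding domain — allowed.
— Victor's colleague: object of the clause headed by 'blamed'; is c-commanded by the pronoun; coreference would bind this R-expression — blocked (Principle C).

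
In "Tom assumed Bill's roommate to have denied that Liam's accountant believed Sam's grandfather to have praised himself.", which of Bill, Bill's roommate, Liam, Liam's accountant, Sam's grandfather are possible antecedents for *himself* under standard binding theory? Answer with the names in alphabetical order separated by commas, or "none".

Sam's grandfather

*himself* is a reflexive; Principle A requires it to be bound within its binding domain — the clause headed by 'praised'.
— Bill: possessor inside the subject DP of the clause headed by 'denied'; does not c-command the reflexive — cannot bind it (Principle A).
— Bill's roommate: subject of the clause headed by 'denied'; c-commands the reflexive but lies outside its binding domain — cannot bind it (Principle A).
— Liam: possessor inside the subject DP of the clause headed by 'believed'; does not c-command the reflexive — cannot bind it (Principle A).
— Liam's accountant: subject of the clause headed by 'believed'; c-commands the reflexive but lies outside its binding domain — cannot bind it (Principle A).
— Sam's grandfather: subject of the clause headed by 'praised'; c-commands the reflexive within its binding domain — allowed (Principle A).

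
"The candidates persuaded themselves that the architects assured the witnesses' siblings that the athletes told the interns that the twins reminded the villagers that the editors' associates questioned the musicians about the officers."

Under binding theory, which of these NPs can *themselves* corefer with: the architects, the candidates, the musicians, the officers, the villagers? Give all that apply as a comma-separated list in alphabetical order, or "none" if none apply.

the candidates

*themselves* is a reflexive; Principle A requires it to be bound within its binding domain — the matrix clause.
— the architects: subject of the clause headed by 'assured'; does not c-command the reflexive — cannot bind it (Principle A).
— the candidates: subject of the matrix clause; c-commands the reflexive within its binding domain — allowed (Principle A).
— the musicians: object of the clause headed by 'questioned'; does not c-command the reflexive — cannot bind it (Principle A).
— the officers: second object of the clause headed by 'questioned'; does not c-command the reflexive — cannot bind it (Principle A).
— the villagers: object of the clause headed by 'reminded'; does not c-command the reflexive — cannot bind it (Principle A).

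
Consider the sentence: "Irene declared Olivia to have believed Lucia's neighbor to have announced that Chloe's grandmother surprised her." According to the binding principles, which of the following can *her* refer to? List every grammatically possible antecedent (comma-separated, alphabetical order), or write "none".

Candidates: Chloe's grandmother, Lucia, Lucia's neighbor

*her* is a pronoun; Principle B requires it to be free in its binding domain — the clause headed by 'surprised'.
— Chloe's grandmother: subject of the clause headed by 'surprised'; c-commands the pronoun within its binding domain — blocked (Principle B).
— Lucia: possessor inside the subject DP of the clause headed by 'announced'; does not c-command the pronoun — Principle B does not apply; allowed.
— Lucia's neighbor: subject of the clause headed by 'announced'; c-commands the pronoun but lies outside its binding domain — allowed.

Lucia, Lucia's neighbor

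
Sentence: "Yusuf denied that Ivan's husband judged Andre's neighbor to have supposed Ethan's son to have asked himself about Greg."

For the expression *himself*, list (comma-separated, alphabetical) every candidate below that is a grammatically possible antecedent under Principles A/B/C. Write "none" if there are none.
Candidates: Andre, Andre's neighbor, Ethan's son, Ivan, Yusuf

Ethan's son

*himself* is a reflexive; Principle A requires it to be bound within its binding domain — the clause headed by 'asked'.
— Andre: possessor inside the subject DP of the clause headed by 'supposed'; does not c-command the reflexive — cannot bind it (Principle A).
— Andre's neighbor: subject of the clause headed by 'supposed'; c-commands the reflexive but lies outside its binding domain — cannot bind it (Principle A).
— Ethan's son: subject of the clause headed by 'asked'; c-commands the reflexive within its binding domain — allowed (Principle A).
— Ivan: possessor inside the subject DP of the clause headed by 'judged'; does not c-command the reflexive — cannot bind it (Principle A).
— Yusuf: subject of the matrix clause; c-commands the reflexive but lies outside its binding domain — cannot bind it (Principle A).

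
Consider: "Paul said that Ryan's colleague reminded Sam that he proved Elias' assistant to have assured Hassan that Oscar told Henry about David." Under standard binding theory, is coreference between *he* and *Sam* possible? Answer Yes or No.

Yes

*Sam* is an R-expression; Principle C requires it to be free (not bound by any c-commanding expression).
— he: subject of the clause headed by 'proved'; the pronoun does not c-command the R-expression — coreference allowed.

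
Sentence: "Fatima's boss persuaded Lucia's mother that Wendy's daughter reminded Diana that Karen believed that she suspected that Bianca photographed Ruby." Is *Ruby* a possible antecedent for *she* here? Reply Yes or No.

*she* is a pronoun; Principle B requires it to be free in its binding domain — the clause headed by 'suspected'.
— Ruby: object of the clause headed by 'photographed'; is c-commanded by the pronoun; coreference would bind this R-expression — blocked (Principle C).

No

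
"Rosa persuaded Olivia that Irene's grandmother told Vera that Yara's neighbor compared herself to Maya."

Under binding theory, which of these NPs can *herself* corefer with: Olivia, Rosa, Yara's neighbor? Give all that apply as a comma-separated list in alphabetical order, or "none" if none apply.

Yara's neighbor

*herself* is a reflexive; Principle A requires it to be bound within its binding domain — the clause headed by 'compared'.
— Olivia: object of the matrix clause; c-commands the reflexive but lies outside its binding domain — cannot bind it (Principle A).
— Rosa: subject of the matrix clause; c-commands the reflexive but lies outside its binding domain — cannot bind it (Principle A).
— Yara's neighbor: subject of the clause headed by 'compared'; c-commands the reflexive within its binding domain — allowed (Principle A).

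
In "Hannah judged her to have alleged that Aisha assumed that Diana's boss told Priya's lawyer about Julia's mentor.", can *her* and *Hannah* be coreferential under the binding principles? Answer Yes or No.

*Hannah* is an R-expression; Principle C requires it to be free (not bound by any c-commanding expression).
— her: subject of the clause headed by 'alleged'; the R-expression locally c-commands the pronoun — coreference blocked (Principle B on the pronoun).

No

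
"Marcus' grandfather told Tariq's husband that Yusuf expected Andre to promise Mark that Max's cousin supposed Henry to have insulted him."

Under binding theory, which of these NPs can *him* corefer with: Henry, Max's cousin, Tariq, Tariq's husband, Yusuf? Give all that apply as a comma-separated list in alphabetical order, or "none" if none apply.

*him* is a pronoun; Principle B requires it to be free in its binding domain — the clause headed by 'insulted'.
— Henry: subject of the clause headed by 'insulted'; c-commands the pronoun within its binding domain — blocked (Principle B).
— Max's cousin: subject of the clause headed by 'supposed'; c-commands the pronoun but lies outside its binding domain — allowed.
— Tariq: possessor inside the object DP of the matrix clause; does not c-command the pronoun — Principle B does not apply; allowed.
— Tariq's husband: object of the matrix clause; c-commands the pronoun but lies outside its binding domain — allowed.
— Yusuf: subject of the clause headed by 'expected'; c-commands the pronoun but lies outside its binding domain — allowed.

Max's cousin, Tariq, Tariq's husband, Yusuf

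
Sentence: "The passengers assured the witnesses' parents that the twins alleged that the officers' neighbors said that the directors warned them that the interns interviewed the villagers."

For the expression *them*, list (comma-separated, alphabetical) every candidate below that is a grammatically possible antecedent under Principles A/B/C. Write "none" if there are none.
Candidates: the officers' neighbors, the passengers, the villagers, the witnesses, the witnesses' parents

*them* is a pronoun; Principle B requires it to be free in its binding domain — the clause headed by 'warned'.
— the officers' neighbors: subject of the clause headed by 'said'; c-commands the pronoun but lies outside its binding domain — allowed.
— the passengers: subject of the matrix clause; c-commands the pronoun but lies outside its binding domain — allowed.
— the villagers: object of the clause headed by 'interviewed'; is c-commanded by the pronoun; coreference would bind this R-expression — blocked (Principle C).
— the witnesses: possessor inside the object DP of the matrix clause; does not c-command the pronoun — Principle B does not apply; allowed.
— the witnesses' parents: object of the matrix clause; c-commands the pronoun but lies outside its binding domain — allowed.

the officers' neighbors, the passengers, the witnesses, the witnesses' parents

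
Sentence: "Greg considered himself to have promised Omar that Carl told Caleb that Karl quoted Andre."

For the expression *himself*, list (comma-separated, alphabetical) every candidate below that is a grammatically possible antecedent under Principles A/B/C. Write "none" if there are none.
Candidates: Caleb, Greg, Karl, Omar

Greg

*himself* is a reflexive; Principle A requires it to be bound within its binding domain — the matrix clause.
— Caleb: object of the clause headed by 'told'; does not c-command the reflexive — cannot bind it (Principle A).
— Greg: subject of the matrix clause; c-commands the reflexive within its binding domain — allowed (Principle A).
— Karl: subject of the clause headed by 'quoted'; does not c-command the reflexive — cannot bind it (Principle A).
— Omar: object of the clause headed by 'promised'; does not c-command the reflexive — cannot bind it (Principle A).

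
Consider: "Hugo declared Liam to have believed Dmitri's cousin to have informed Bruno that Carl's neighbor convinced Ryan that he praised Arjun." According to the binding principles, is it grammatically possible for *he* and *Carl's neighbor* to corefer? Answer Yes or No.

Yes

*he* is a pronoun; Principle B requires it to be free in its binding domain — the clause headed by 'praised'.
— Carl's neighbor: subject of the clause headed by 'convinced'; c-commands the pronoun but lies outside its binding domain — allowed.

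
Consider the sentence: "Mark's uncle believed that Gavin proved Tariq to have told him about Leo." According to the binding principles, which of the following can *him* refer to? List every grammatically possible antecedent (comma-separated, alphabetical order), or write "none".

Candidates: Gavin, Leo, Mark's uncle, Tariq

Gavin, Mark's uncle

*him* is a pronoun; Principle B requires it to be free in its binding domain — the clause headed by 'told'.
— Gavin: subject of the clause headed by 'proved'; c-commands the pronoun but lies outside its binding domain — allowed.
— Leo: second object of the clause headed by 'told'; is c-commanded by the pronoun; coreference would bind this R-expression — blocked (Principle C).
— Mark's uncle: subject of the matrix clause; c-commands the pronoun but lies outside its binding domain — allowed.
— Tariq: subject of the clause headed by 'told'; c-commands the pronoun within its binding domain — blocked (Principle B).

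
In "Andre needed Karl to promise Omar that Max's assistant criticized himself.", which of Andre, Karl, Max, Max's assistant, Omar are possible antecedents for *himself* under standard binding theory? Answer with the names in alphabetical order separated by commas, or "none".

Max's assistant

*himself* is a reflexive; Principle A requires it to be bound within its binding domain — the clause headed by 'criticized'.
— Andre: subject of the matrix clause; c-commands the reflexive but lies outside its binding domain — cannot bind it (Principle A).
— Karl: subject of the clause headed by 'promise'; c-commands the reflexive but lies outside its binding domain — cannot bind it (Principle A).
— Max: possessor inside the subject DP of the clause headed by 'criticized'; does not c-command the reflexive — cannot bind it (Principle A).
— Max's assistant: subject of the clause headed by 'criticized'; c-commands the reflexive within its binding domain — allowed (Principle A).
— Omar: object of the clause headed by 'promise'; c-commands the reflexive but lies outside its binding domain — cannot bind it (Principle A).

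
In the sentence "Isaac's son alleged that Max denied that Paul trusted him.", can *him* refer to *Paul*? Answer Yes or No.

*him* is a pronoun; Principle B requires it to be free in its binding domain — the clause headed by 'trusted'.
— Paul: subject of the clause headed by 'trusted'; c-commands the pronoun within its binding domain — blocked (Principle B).

No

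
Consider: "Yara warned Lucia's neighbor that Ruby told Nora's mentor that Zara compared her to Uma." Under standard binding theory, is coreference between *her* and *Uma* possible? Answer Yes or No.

No

*Uma* is an R-expression; Principle C requires it to be free (not bound by any c-commanding expression).
— her: object of the clause headed by 'compared'; the pronoun c-commands the R-expression — coreference blocked (Principle C).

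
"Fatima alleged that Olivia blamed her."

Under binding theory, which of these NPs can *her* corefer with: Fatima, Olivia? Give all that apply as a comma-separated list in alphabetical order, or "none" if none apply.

*her* is a pronoun; Principle B requires it to be free in its binding domain — the clause headed by 'blamed'.
— Fatima: subject of the matrix clause; c-commands the pronoun but lies outside its binding domain — allowed.
— Olivia: subject of the clause headed by 'blamed'; c-commands the pronoun within its binding domain — blocked (Principle B).

Fatima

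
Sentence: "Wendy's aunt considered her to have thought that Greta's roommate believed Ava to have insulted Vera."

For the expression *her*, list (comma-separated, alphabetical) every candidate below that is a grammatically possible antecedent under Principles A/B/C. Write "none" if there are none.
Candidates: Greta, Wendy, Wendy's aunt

*her* is a pronoun; Principle B requires it to be free in its binding domain — the matrix clause.
— Greta: possessor inside the subject DP of the clause headed by 'believed'; is c-commanded by the pronoun; coreference would bind this R-expression — blocked (Principle C).
— Wendy: possessor inside the subject DP of the matrix clause; does not c-command the pronoun — Principle B does not apply; allowed.
— Wendy's aunt: subject of the matrix clause; c-commands the pronoun within its binding domain — blocked (Principle B).

Wendy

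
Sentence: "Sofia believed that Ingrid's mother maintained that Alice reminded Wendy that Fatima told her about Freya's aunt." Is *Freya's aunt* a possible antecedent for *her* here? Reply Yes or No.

*her* is a pronoun; Principle B requires it to be free in its binding domain — the clause headed by 'told'.
— Freya's aunt: second object of the clause headed by 'told'; is c-commanded by the pronoun; coreference would bind this R-expression — blocked (Principle C).

No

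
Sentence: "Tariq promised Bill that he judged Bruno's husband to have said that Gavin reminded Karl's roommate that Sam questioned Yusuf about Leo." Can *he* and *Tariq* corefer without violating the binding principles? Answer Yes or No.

*Tariq* is an R-expression; Principle C requires it to be free (not bound by any c-commanding expression).
— he: subject of the clause headed by 'judged'; the pronoun does not c-command the R-expression — coreference allowed.

Yes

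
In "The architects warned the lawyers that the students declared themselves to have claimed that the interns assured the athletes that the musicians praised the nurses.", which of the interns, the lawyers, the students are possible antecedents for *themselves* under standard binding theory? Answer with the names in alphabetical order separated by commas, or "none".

the students

*themselves* is a reflexive; Principle A requires it to be bound within its binding domain — the clause headed by 'declared'.
— the interns: subject of the clause headed by 'assured'; does not c-command the reflexive — cannot bind it (Principle A).
— the lawyers: object of the matrix clause; c-commands the reflexive but lies outside its binding domain — cannot bind it (Principle A).
— the students: subject of the clause headed by 'declared'; c-commands the reflexive within its binding domain — allowed (Principle A).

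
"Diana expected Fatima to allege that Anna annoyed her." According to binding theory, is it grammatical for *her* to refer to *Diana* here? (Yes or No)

Yes

*Diana* is an R-expression; Principle C requires it to be free (not bound by any c-commanding expression).
— her: object of the clause headed by 'annoyed'; the pronoun does not c-command the R-expression — coreference allowed.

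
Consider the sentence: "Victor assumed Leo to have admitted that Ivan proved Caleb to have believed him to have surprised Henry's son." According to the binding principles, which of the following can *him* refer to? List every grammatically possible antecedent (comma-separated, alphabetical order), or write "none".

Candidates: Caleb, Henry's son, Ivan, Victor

Ivan, Victor

*him* is a pronoun; Principle B requires it to be free in its binding domain — the clause headed by 'believed'.
— Caleb: subject of the clause headed by 'believed'; c-commands the pronoun within its binding domain — blocked (Principle B).
— Henry's son: object of the clause headed by 'surprised'; is c-commanded by the pronoun; coreference would bind this R-expression — blocked (Principle C).
— Ivan: subject of the clause headed by 'proved'; c-commands the pronoun but lies outside its binding domain — allowed.
— Victor: subject of the matrix clause; c-commands the pronoun but lies outside its binding domain — allowed.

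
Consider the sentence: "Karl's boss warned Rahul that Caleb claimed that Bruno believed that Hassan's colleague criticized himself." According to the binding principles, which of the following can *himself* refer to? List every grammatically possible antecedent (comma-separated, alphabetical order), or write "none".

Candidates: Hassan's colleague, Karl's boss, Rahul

*himself* is a reflexive; Principle A requires it to be bound within its binding domain — the clause headed by 'criticized'.
— Hassan's colleague: subject of the clause headed by 'criticized'; c-commands the reflexive within its binding domain — allowed (Principle A).
— Karl's boss: subject of the matrix clause; c-commands the reflexive but lies outside its binding domain — cannot bind it (Principle A).
— Rahul: object of the matrix clause; c-commands the reflexive but lies outside its binding domain — cannot bind it (Principle A).

Hassan's colleague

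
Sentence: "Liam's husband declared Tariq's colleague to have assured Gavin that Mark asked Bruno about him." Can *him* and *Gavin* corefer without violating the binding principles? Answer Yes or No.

Yes

*Gavin* is an R-expression; Principle C requires it to be free (not bound by any c-commanding expression).
— him: second object of the clause headed by 'asked'; the pronoun does not c-command the R-expression — coreference allowed.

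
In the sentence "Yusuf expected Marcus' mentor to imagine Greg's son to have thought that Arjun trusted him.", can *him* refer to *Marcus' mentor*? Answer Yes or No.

*him* is a pronoun; Principle B requires it to be free in its binding domain — the clause headed by 'trusted'.
— Marcus' mentor: subject of the clause headed by 'imagine'; c-commands the pronoun but lies outside its binding domain — allowed.

Yes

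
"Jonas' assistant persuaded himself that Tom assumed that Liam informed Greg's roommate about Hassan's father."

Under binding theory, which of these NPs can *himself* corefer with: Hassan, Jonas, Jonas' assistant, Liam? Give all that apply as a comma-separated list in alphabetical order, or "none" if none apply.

*himself* is a reflexive; Principle A requires it to be bound within its binding domain — the matrix clause.
— Hassan: possessor inside the second object DP of the clause headed by 'informed'; does not c-command the reflexive — cannot bind it (Principle A).
— Jonas: possessor inside the subject DP of the matrix clause; does not c-command the reflexive — cannot bind it (Principle A).
— Jonas' assistant: subject of the matrix clause; c-commands the reflexive within its binding domain — allowed (Principle A).
— Liam: subject of the clause headed by 'informed'; does not c-command the reflexive — cannot bind it (Principle A).

Jonas' assistant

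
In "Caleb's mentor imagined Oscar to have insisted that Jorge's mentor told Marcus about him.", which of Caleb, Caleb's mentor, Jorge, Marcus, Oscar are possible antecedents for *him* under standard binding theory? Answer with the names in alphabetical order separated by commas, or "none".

*him* is a pronoun; Principle B requires it to be free in its binding domain — the clause headed by 'told'.
— Caleb: possessor inside the subject DP of the matrix clause; does not c-command the pronoun — Principle B does not apply; allowed.
— Caleb's mentor: subject of the matrix clause; c-commands the pronoun but lies outside its binding domain — allowed.
— Jorge: possessor inside the subject DP of the clause headed by 'told'; does not c-command the pronoun — Principle B does not apply; allowed.
— Marcus: object of the clause headed by 'told'; c-commands the pronoun within its binding domain — blocked (Principle B).
— Oscar: subject of the clause headed by 'insisted'; c-commands the pronoun but lies outside its binding domain — allowed.

Caleb, Caleb's mentor, Jorge, Oscar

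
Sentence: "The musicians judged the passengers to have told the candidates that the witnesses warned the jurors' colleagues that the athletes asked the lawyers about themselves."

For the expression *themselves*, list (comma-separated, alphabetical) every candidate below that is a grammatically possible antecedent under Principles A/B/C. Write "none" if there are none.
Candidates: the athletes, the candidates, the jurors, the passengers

the athletes

*themselves* is a reflexive; Principle A requires it to be bound within its binding domain — the clause headed by 'asked'.
— the athletes: subject of the clause headed by 'asked'; c-commands the reflexive within its binding domain — allowed (Principle A).
— the candidates: object of the clause headed by 'told'; c-commands the reflexive but lies outside its binding domain — cannot bind it (Principle A).
— the jurors: possessor inside the object DP of the clause headed by 'warned'; does not c-command the reflexive — cannot bind it (Principle A).
— the passengers: subject of the clause headed by 'told'; c-commands the reflexive but lies outside its binding domain — cannot bind it (Principle A).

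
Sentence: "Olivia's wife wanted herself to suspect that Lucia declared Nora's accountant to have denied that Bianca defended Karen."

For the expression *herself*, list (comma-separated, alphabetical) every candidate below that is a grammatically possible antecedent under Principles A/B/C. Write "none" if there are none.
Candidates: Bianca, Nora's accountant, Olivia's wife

*herself* is a reflexive; Principle A requires it to be bound within its binding domain — the matrix clause.
— Bianca: subject of the clause headed by 'defended'; does not c-command the reflexive — cannot bind it (Principle A).
— Nora's accountant: subject of the clause headed by 'denied'; does not c-command the reflexive — cannot bind it (Principle A).
— Olivia's wife: subject of the matrix clause; c-commands the reflexive within its binding domain — allowed (Principle A).

Olivia's wife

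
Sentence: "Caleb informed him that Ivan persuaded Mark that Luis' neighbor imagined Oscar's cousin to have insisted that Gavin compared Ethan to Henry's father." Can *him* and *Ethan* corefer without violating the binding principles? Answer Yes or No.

*Ethan* is an R-expression; Principle C requires it to be free (not bound by any c-commanding expression).
— him: object of the matrix clause; the pronoun c-commands the R-expression — coreference blocked (Principle C).

No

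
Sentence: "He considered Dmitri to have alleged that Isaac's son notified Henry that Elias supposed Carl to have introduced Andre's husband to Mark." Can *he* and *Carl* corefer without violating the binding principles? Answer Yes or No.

*Carl* is an R-expression; Principle C requires it to be free (not bound by any c-commanding expression).
— he: subject of the matrix clause; the pronoun c-commands the R-expression — coreference blocked (Principle C).

No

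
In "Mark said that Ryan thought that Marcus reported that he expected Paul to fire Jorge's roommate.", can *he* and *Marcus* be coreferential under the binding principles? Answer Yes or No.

*Marcus* is an R-expression; Principle C requires it to be free (not bound by any c-commanding expression).
— he: subject of the clause headed by 'expected'; the pronoun does not c-command the R-expression — coreference allowed.

Yes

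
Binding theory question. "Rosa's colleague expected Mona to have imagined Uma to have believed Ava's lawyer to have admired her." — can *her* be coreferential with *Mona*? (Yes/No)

*her* is a pronoun; Principle B requires it to be free in its binding domain — the clause headed by 'admired'.
— Mona: subject of the clause headed by 'imagined'; c-commands the pronoun but lies outside its binding domain — allowed.

Yes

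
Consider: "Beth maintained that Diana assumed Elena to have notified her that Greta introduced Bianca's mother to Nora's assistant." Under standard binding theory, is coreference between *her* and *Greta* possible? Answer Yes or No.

No

*Greta* is an R-expression; Principle C requires it to be free (not bound by any c-commanding expression).
— her: object of the clause headed by 'notified'; the pronoun c-commands the R-expression — coreference blocked (Principle C).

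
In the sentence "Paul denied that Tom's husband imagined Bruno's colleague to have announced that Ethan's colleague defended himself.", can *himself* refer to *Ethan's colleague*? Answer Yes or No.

Yes

*himself* is a reflexive; Principle A requires it to be bound within its binding domain — the clause headed by 'defended'.
— Ethan's colleague: subject of the clause headed by 'defended'; c-commands the reflexive within its binding domain — allowed (Principle A).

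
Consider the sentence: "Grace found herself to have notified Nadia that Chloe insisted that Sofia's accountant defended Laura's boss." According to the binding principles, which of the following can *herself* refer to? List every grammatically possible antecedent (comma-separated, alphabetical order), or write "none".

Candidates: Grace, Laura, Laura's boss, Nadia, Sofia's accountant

Grace

*herself* is a reflexive; Principle A requires it to be bound within its binding domain — the matrix clause.
— Grace: subject of the matrix clause; c-commands the reflexive within its binding domain — allowed (Principle A).
— Laura: possessor inside the object DP of the clause headed by 'defended'; does not c-command the reflexive — cannot bind it (Principle A).
— Laura's boss: object of the clause headed by 'defended'; does not c-command the reflexive — cannot bind it (Principle A).
— Nadia: object of the clause headed by 'notified'; does not c-command the reflexive — cannot bind it (Principle A).
— Sofia's accountant: subject of the clause headed by 'defended'; does not c-command the reflexive — cannot bind it (Principle A).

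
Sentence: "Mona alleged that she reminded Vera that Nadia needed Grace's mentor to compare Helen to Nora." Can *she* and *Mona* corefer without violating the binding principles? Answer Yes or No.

Yes

*Mona* is an R-expression; Principle C requires it to be free (not bound by any c-commanding expression).
— she: subject of the clause headed by 'reminded'; the pronoun does not c-command the R-expression — coreference allowed.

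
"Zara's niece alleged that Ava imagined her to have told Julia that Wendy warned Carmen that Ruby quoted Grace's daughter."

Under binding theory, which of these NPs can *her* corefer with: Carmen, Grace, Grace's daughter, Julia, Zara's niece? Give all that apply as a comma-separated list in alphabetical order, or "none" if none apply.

*her* is a pronoun; Principle B requires it to be free in its binding domain — the clause headed by 'imagined'.
— Carmen: object of the clause headed by 'warned'; is c-commanded by the pronoun; coreference would bind this R-expression — blocked (Principle C).
— Grace: possessor inside the object DP of the clause headed by 'quoted'; is c-commanded by the pronoun; coreference would bind this R-expression — blocked (Principle C).
— Grace's daughter: object of the clause headed by 'quoted'; is c-commanded by the pronoun; coreference would bind this R-expression — blocked (Principle C).
— Julia: object of the clause headed by 'told'; is c-commanded by the pronoun; coreference would bind this R-expression — blocked (Principle C).
— Zara's niece: subject of the matrix clause; c-commands the pronoun but lies outside its binding domain — allowed.

Zara's niece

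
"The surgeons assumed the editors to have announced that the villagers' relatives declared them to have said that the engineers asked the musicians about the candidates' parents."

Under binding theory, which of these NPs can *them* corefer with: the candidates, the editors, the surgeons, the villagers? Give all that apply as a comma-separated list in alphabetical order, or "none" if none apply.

the editors, the surgeons, the villagers

*them* is a pronoun; Principle B requires it to be free in its binding domain — the clause headed by 'declared'.
— the candidates: possessor inside the second object DP of the clause headed by 'asked'; is c-commanded by the pronoun; coreference would bind this R-expression — blocked (Principle C).
— the editors: subject of the clause headed by 'announced'; c-commands the pronoun but lies outside its binding domain — allowed.
— the surgeons: subject of the matrix clause; c-commands the pronoun but lies outside its binding domain — allowed.
— the villagers: possessor inside the subject DP of the clause headed by 'declared'; does not c-command the pronoun — Principle B does not apply; allowed.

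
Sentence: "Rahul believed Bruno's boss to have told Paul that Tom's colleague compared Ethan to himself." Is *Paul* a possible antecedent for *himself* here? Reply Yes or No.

*himself* is a reflexive; Principle A requires it to be bound within its binding domain — the clause headed by 'compared'.
— Paul: object of the clause headed by 'told'; c-commands the reflexive but lies outside its binding domain — cannot bind it (Principle A).

No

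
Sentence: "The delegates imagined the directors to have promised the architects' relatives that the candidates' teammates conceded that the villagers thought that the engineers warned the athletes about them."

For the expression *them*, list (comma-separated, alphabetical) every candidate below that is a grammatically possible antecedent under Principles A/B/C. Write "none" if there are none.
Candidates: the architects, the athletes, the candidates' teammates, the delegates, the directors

*them* is a pronoun; Principle B requires it to be free in its binding domain — the clause headed by 'warned'.
— the architects: possessor inside the object DP of the clause headed by 'promised'; does not c-command the pronoun — Principle B does not apply; allowed.
— the athletes: object of the clause headed by 'warned'; c-commands the pronoun within its binding domain — blocked (Principle B).
— the candidates' teammates: subject of the clause headed by 'conceded'; c-commands the pronoun but lies outside its binding domain — allowed.
— the delegates: subject of the matrix clause; c-commands the pronoun but lies outside its binding domain — allowed.
— the directors: subject of the clause headed by 'promised'; c-commands the pronoun but lies outside its binding domain — allowed.

the architects, the candidates' teammates, the delegates, the directors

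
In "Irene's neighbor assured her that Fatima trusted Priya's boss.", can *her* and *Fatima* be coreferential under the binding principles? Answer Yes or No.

*Fatima* is an R-expression; Principle C requires it to be free (not bound by any c-commanding expression).
— her: object of the matrix clause; the pronoun c-commands the R-expression — coreference blocked (Principle C).

No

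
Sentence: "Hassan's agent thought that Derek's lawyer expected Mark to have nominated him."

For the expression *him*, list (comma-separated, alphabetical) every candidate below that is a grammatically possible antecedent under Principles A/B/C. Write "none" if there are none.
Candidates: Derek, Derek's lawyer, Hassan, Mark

Derek, Derek's lawyer, Hassan

*him* is a pronoun; Principle B requires it to be free in its binding domain — the clause headed by 'nominated'.
— Derek: possessor inside the subject DP of the clause headed by 'expected'; does not c-command the pronoun — Principle B does not apply; allowed.
— Derek's lawyer: subject of the clause headed by 'expected'; c-commands the pronoun but lies outside its binding domain — allowed.
— Hassan: possessor inside the subject DP of the matrix clause; does not c-command the pronoun — Principle B does not apply; allowed.
— Mark: subject of the clause headed by 'nominated'; c-commands the pronoun within its binding domain — blocked (Principle B).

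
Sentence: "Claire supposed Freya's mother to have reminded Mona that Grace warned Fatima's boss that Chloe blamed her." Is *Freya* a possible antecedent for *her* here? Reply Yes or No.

*her* is a pronoun; Principle B requires it to be free in its binding domain — the clause headed by 'blamed'.
— Freya: possessor inside the subject DP of the clause headed by 'reminded'; does not c-command the pronoun — Principle B does not apply; allowed.

Yes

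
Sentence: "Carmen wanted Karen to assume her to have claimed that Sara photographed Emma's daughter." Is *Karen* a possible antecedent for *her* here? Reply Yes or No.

*her* is a pronoun; Principle B requires it to be free in its binding domain — the clause headed by 'assume'.
— Karen: subject of the clause headed by 'assume'; c-commands the pronoun within its binding domain — blocked (Principle B).

No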